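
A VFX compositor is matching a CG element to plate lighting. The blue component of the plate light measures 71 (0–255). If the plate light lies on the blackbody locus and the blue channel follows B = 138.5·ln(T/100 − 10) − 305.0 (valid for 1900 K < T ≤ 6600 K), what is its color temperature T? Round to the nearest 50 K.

ln(t − 10) = (71 + 305.0) / 138.5 = 2.7148.
t − 10 = e^2.7148 = 15.102, so t = 25.102.
T = 100·t = 2510 K → 2500 K to the nearest 50 K.

2500 K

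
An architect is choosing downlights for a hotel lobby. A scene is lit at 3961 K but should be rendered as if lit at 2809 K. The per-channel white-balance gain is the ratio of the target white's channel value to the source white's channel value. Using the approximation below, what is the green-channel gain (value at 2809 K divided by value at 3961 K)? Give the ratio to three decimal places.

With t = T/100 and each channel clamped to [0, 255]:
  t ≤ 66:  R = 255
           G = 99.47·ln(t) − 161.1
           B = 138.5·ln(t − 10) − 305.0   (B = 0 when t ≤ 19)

0.833

At 3961 K (t = 39.61):
  G = 99.47·ln 39.61 − 161.1 = 99.47·3.6791 − 161.1 = 204.858.
At 2809 K (t = 28.09):
  G = 99.47·ln 28.09 − 161.1 = 99.47·3.3354 − 161.1 = 170.674.
Gain = 170.674 / 204.858 = 0.8331 → 0.833.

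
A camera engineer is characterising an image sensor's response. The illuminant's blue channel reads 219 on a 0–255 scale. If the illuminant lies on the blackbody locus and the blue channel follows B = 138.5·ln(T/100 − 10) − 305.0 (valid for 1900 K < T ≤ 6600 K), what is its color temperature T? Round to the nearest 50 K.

ln(t − 10) = (219 + 305.0) / 138.5 = 3.7834.
t − 10 = e^3.7834 = 43.965, so t = 53.965.
T = 100·t = 5396 K → 5400 K to the nearest 50 K.

5400 K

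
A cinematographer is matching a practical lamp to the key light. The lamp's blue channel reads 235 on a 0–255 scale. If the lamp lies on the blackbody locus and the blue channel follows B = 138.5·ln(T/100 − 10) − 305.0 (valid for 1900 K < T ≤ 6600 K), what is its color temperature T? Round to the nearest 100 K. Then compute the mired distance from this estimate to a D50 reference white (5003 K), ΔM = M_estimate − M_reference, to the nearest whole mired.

-30 mireds

ln(t − 10) = (235 + 305.0) / 138.5 = 3.8989.
t − 10 = e^3.8989 = 49.349, so t = 59.349.
T = 100·t = 5935 K → 5900 K to the nearest 100 K.
M_estimate = 10⁶/5900 = 169.49; M_reference = 10⁶/5003 = 199.88.
ΔM = 169.49 − 199.88 = -30.39 → -30 mireds.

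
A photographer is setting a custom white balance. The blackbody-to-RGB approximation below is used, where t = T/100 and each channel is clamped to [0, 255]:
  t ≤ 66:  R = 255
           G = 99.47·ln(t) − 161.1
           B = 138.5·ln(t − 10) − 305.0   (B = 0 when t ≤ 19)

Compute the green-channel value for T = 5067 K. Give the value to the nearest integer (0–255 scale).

t = 5067/100 = 50.67; the t ≤ 66 branch applies.
G = 99.47·ln 50.67 − 161.1 = 99.47·3.9253 − 161.1 = 229.353.
Rounded: 229.

229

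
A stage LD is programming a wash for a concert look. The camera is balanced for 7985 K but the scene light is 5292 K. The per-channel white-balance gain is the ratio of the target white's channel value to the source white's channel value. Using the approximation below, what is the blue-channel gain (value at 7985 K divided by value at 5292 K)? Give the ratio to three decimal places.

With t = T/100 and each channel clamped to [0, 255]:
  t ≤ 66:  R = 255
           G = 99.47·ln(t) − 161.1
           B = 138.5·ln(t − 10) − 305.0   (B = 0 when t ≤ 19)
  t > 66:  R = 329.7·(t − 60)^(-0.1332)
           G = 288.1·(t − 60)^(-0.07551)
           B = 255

1.182

At 5292 K (t = 52.92):
  B = 138.5·ln(52.92 − 10) − 305.0 = 138.5·ln 42.92 − 305.0 = 138.5·3.7593 − 305.0 = 215.668.
At 7985 K (t = 79.85):
  B = 255 by definition for t > 66.
Gain = 255.000 / 215.668 = 1.1824 → 1.182.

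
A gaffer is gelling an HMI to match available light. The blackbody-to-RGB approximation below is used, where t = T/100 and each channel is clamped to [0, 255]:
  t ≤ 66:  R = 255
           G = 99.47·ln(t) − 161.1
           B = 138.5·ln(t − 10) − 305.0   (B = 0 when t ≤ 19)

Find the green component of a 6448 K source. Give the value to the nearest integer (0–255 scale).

253

t = 6448/100 = 64.48; the t ≤ 66 branch applies.
G = 99.47·ln 64.48 − 161.1 = 99.47·4.1664 − 161.1 = 253.327.
Rounded: 253.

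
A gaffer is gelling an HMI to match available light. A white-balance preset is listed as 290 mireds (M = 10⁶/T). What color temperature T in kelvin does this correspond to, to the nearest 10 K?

T = 10⁶ / 290 = 3448.28 K → 3450 K.

3450 K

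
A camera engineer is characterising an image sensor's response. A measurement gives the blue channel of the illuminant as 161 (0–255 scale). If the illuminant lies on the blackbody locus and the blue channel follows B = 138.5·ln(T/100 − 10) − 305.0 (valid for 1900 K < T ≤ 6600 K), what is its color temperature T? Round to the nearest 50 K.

3900 K

ln(t − 10) = (161 + 305.0) / 138.5 = 3.3646.
t − 10 = e^3.3646 = 28.923, so t = 38.923.
T = 100·t = 3892 K → 3900 K to the nearest 50 K.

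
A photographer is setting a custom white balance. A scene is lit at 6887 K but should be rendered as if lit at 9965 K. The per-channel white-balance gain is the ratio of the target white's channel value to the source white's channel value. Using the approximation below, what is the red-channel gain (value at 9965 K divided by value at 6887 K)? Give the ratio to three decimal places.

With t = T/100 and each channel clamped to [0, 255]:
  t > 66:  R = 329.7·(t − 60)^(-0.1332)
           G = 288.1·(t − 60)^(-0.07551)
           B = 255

At 6887 K (t = 68.87):
  R = 329.7·(68.87 − 60)^(-0.1332) = 329.7·8.87^(-0.1332) = 329.7·0.74772 = 246.522.
At 9965 K (t = 99.65):
  R = 329.7·(99.65 − 60)^(-0.1332) = 329.7·39.65^(-0.1332) = 329.7·0.61251 = 201.945.
Gain = 201.945 / 246.522 = 0.8192 → 0.819.

0.819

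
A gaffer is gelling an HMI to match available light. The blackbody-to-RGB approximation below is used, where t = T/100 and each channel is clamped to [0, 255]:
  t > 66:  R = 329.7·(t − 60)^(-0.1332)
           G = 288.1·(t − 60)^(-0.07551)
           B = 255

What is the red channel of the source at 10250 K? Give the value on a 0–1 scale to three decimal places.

0.785

t = 10250/100 = 102.5; the t > 66 branch applies.
R = 329.7·(102.5 − 60)^(-0.1332) = 329.7·42.5^(-0.1332) = 329.7·0.60687 = 200.086.
On a 0–1 scale: 200.086/255 = 0.7847 → 0.785.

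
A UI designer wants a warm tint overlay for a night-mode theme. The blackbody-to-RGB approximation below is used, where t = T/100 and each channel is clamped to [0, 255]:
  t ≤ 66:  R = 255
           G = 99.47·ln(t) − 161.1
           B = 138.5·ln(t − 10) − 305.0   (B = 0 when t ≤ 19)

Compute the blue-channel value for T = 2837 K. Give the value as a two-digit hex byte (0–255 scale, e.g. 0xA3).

0x62

t = 2837/100 = 28.37; the t ≤ 66 branch applies.
B = 138.5·ln(28.37 − 10) − 305.0 = 138.5·ln 18.37 − 305.0 = 138.5·2.9107 − 305.0 = 98.135.
Rounded: 98; in hex, 0x62.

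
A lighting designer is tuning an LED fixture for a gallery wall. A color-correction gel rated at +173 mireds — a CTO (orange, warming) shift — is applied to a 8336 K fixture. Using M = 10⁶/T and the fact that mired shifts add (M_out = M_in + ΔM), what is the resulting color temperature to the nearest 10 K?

3410 K

M_in = 10⁶/8336 = 119.96 mireds.
M_out = 119.96 + (+173) = 292.96 mireds.
T_out = 10⁶/292.96 = 3413.4 K → 3410 K.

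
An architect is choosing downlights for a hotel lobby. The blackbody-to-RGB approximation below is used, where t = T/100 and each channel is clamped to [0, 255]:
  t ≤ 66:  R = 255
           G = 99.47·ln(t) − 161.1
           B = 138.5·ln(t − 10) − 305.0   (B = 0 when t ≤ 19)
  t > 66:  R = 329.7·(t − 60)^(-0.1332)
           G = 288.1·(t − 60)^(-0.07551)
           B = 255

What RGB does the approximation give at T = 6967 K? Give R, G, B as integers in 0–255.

R=244, G=243, B=255

t = 6967/100 = 69.67; the t > 66 branch applies.
R = 329.7·(69.67 − 60)^(-0.1332) = 329.7·9.67^(-0.1332) = 329.7·0.73916 = 243.703.
G = 288.1·(69.67 − 60)^(-0.07551) = 288.1·9.67^(-0.07551) = 288.1·0.84254 = 242.736.
B = 255 by definition for t > 66.
Rounded: (244, 243, 255).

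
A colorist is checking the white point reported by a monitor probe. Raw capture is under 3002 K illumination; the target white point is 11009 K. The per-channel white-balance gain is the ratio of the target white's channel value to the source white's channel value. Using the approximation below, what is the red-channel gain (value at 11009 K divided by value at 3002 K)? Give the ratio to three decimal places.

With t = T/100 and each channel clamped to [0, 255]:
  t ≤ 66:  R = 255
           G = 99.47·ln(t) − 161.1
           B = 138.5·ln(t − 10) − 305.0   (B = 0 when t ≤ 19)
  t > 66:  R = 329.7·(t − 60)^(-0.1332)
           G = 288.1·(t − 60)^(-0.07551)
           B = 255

At 3002 K (t = 30.02):
  R = 255 by definition for t ≤ 66.
At 11009 K (t = 110.09):
  R = 329.7·(110.09 − 60)^(-0.1332) = 329.7·50.09^(-0.1332) = 329.7·0.59374 = 195.755.
Gain = 195.755 / 255.000 = 0.7677 → 0.768.

0.768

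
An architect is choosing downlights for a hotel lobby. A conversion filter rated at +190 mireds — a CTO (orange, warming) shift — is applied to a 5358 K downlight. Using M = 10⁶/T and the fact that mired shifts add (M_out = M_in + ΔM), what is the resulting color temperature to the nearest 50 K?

2650 K

M_in = 10⁶/5358 = 186.64 mireds.
M_out = 186.64 + (+190) = 376.64 mireds.
T_out = 10⁶/376.64 = 2655.1 K → 2650 K.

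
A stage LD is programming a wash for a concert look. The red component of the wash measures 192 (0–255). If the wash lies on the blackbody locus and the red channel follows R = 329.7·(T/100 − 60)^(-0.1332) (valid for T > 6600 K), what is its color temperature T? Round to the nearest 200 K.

(t − 60)^(-0.1332) = 192/329.7 = 0.58235.
t − 60 = 0.58235^(1/-0.1332) = 0.58235^(-7.508) = 57.929, so t = 117.929.
T = 100·t = 11793 K → 11800 K to the nearest 200 K.

11800 K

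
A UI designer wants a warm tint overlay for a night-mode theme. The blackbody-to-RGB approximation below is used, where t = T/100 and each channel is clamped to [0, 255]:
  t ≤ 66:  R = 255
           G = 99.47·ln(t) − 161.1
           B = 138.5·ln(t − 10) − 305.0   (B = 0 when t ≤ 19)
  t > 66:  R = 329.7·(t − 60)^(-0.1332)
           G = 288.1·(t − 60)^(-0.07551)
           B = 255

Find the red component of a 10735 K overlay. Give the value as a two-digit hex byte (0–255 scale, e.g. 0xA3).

0xC5

t = 10735/100 = 107.35; the t > 66 branch applies.
R = 329.7·(107.35 − 60)^(-0.1332) = 329.7·47.35^(-0.1332) = 329.7·0.59820 = 197.227.
Rounded: 197; in hex, 0xC5.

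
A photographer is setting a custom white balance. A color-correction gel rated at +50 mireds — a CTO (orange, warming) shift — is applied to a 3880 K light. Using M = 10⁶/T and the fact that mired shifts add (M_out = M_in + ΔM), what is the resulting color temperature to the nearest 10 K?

3250 K

M_in = 10⁶/3880 = 257.73 mireds.
M_out = 257.73 + (+50) = 307.73 mireds.
T_out = 10⁶/307.73 = 3249.6 K → 3250 K.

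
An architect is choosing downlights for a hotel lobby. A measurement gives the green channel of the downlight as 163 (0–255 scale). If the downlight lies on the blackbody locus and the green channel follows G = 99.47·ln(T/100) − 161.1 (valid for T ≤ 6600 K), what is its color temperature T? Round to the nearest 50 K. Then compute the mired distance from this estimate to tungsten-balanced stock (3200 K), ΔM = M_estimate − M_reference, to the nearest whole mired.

ln t = (163 + 161.1) / 99.47 = 3.2583.
t = e^3.2583 = 26.004.
T = 100·t = 2600 K → 2600 K to the nearest 50 K.
M_estimate = 10⁶/2600 = 384.62; M_reference = 10⁶/3200 = 312.50.
ΔM = 384.62 − 312.50 = 72.12 → +72 mireds.

+72 mireds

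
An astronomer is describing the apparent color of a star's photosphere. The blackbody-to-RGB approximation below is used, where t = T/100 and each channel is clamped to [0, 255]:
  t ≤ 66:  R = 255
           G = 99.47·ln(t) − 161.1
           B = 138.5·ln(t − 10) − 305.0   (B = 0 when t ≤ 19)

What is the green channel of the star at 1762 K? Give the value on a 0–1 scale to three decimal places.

0.487

t = 1762/100 = 17.62; the t ≤ 66 branch applies.
G = 99.47·ln 17.62 − 161.1 = 99.47·2.8690 − 161.1 = 124.283.
On a 0–1 scale: 124.283/255 = 0.4874 → 0.487.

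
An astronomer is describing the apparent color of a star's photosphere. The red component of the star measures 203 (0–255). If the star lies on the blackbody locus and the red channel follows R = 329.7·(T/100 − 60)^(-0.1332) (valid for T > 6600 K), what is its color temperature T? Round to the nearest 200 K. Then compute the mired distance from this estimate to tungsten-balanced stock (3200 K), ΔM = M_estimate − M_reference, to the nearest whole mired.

(t − 60)^(-0.1332) = 203/329.7 = 0.61571.
t − 60 = 0.61571^(1/-0.1332) = 0.61571^(-7.508) = 38.129, so t = 98.129.
T = 100·t = 9813 K → 9800 K to the nearest 200 K.
M_estimate = 10⁶/9800 = 102.04; M_reference = 10⁶/3200 = 312.50.
ΔM = 102.04 − 312.50 = -210.46 → -210 mireds.

-210 mireds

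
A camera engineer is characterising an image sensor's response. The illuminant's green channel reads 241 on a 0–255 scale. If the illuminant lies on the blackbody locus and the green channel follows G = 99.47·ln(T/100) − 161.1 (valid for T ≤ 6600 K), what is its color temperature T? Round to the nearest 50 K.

ln t = (241 + 161.1) / 99.47 = 4.0424.
t = e^4.0424 = 56.964.
T = 100·t = 5696 K → 5700 K to the nearest 50 K.

5700 K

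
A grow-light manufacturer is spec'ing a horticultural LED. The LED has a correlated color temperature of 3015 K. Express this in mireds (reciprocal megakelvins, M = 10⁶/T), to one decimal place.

331.7 mireds

M = 10⁶ / 3015 = 331.675 → 331.7 mireds.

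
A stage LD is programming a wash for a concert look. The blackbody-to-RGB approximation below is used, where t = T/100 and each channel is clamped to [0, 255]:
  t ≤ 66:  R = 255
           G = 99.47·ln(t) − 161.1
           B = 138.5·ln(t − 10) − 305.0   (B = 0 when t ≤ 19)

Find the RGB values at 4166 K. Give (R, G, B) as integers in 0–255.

t = 4166/100 = 41.66; the t ≤ 66 branch applies.
R = 255 by definition for t ≤ 66.
G = 99.47·ln 41.66 − 161.1 = 99.47·3.7295 − 161.1 = 209.877.
B = 138.5·ln(41.66 − 10) − 305.0 = 138.5·ln 31.66 − 305.0 = 138.5·3.4551 − 305.0 = 173.525.
Rounded: (255, 210, 174).

(255, 210, 174)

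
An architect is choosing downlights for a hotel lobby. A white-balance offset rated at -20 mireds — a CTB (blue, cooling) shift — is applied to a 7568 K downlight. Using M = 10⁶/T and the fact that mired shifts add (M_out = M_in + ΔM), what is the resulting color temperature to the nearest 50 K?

8900 K

M_in = 10⁶/7568 = 132.14 mireds.
M_out = 132.14 + (-20) = 112.14 mireds.
T_out = 10⁶/112.14 = 8917.8 K → 8900 K.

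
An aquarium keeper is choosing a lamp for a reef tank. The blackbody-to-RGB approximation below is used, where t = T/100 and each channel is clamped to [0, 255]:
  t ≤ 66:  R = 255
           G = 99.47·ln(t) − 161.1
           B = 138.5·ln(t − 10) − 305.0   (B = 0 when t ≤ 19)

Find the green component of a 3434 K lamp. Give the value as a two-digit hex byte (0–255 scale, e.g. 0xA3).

0xBF

t = 3434/100 = 34.34; the t ≤ 66 branch applies.
G = 99.47·ln 34.34 − 161.1 = 99.47·3.5363 − 161.1 = 190.657.
Rounded: 191; in hex, 0xBF.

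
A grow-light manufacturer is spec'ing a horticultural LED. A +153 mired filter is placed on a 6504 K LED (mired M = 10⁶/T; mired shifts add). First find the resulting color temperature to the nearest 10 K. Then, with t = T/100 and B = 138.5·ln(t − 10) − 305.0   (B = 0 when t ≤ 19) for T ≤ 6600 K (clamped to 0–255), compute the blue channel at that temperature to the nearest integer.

127

M_in = 10⁶/6504 = 153.75; M_out = 153.75 + (+153) = 306.75.
T_out = 10⁶/306.75 = 3260.0 K → 3260 K; t = 32.6.
B = 138.5·ln(32.6 − 10) − 305.0 = 138.5·ln 22.6 − 305.0 = 138.5·3.1179 − 305.0 = 126.836.
Rounded: 127.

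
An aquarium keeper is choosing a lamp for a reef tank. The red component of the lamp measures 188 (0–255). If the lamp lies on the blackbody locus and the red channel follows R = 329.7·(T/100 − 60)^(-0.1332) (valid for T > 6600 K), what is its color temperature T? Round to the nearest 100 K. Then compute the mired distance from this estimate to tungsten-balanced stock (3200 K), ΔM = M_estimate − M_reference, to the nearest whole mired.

-234 mireds

(t − 60)^(-0.1332) = 188/329.7 = 0.57022.
t − 60 = 0.57022^(1/-0.1332) = 0.57022^(-7.508) = 67.848, so t = 127.848.
T = 100·t = 12785 K → 12800 K to the nearest 100 K.
M_estimate = 10⁶/12800 = 78.12; M_reference = 10⁶/3200 = 312.50.
ΔM = 78.12 − 312.50 = -234.38 → -234 mireds.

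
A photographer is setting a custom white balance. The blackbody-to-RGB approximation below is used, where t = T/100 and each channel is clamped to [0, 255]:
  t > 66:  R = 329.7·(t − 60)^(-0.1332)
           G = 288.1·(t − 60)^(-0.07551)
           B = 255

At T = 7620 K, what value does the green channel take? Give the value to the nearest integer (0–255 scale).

233

t = 7620/100 = 76.2; the t > 66 branch applies.
G = 288.1·(76.2 − 60)^(-0.07551) = 288.1·16.2^(-0.07551) = 288.1·0.81034 = 233.460.
Rounded: 233.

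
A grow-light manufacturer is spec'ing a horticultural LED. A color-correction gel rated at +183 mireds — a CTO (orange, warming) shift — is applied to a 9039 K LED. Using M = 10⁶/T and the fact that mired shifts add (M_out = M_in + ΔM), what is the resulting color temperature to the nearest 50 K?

3400 K

M_in = 10⁶/9039 = 110.63 mireds.
M_out = 110.63 + (+183) = 293.63 mireds.
T_out = 10⁶/293.63 = 3405.6 K → 3400 K.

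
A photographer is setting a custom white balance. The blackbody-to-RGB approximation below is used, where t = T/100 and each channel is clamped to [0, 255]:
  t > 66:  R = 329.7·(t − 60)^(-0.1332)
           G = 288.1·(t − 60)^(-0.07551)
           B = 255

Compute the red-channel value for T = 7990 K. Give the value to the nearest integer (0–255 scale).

t = 7990/100 = 79.9; the t > 66 branch applies.
R = 329.7·(79.9 − 60)^(-0.1332) = 329.7·19.9^(-0.1332) = 329.7·0.67142 = 221.366.
Rounded: 221.

221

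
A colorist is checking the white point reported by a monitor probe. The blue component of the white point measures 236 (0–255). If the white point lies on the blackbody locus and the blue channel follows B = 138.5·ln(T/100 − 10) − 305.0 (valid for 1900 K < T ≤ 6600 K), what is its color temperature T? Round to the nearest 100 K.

ln(t − 10) = (236 + 305.0) / 138.5 = 3.9061.
t − 10 = e^3.9061 = 49.707, so t = 59.707.
T = 100·t = 5971 K → 6000 K to the nearest 100 K.

6000 K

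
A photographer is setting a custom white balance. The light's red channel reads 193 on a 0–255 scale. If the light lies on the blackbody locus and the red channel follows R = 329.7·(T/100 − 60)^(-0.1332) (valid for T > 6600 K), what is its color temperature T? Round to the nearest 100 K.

(t − 60)^(-0.1332) = 193/329.7 = 0.58538.
t − 60 = 0.58538^(1/-0.1332) = 0.58538^(-7.508) = 55.713, so t = 115.713.
T = 100·t = 11571 K → 11600 K to the nearest 100 K.

11600 K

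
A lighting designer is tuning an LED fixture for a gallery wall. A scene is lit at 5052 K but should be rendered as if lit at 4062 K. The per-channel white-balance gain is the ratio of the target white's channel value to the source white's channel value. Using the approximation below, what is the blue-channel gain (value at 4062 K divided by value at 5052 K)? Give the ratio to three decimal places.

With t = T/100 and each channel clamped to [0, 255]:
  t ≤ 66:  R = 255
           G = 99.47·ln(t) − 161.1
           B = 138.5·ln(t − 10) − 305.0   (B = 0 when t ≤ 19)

0.813

At 5052 K (t = 50.52):
  B = 138.5·ln(50.52 − 10) − 305.0 = 138.5·ln 40.52 − 305.0 = 138.5·3.7018 − 305.0 = 207.699.
At 4062 K (t = 40.62):
  B = 138.5·ln(40.62 − 10) − 305.0 = 138.5·ln 30.62 − 305.0 = 138.5·3.4217 − 305.0 = 168.899.
Gain = 168.899 / 207.699 = 0.8132 → 0.813.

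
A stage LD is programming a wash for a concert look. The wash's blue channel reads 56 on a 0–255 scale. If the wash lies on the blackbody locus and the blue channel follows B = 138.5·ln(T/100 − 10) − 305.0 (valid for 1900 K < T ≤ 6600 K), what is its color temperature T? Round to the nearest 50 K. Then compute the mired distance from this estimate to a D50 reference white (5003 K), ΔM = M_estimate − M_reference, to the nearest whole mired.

ln(t − 10) = (56 + 305.0) / 138.5 = 2.6065.
t − 10 = e^2.6065 = 13.552, so t = 23.552.
T = 100·t = 2355 K → 2350 K to the nearest 50 K.
M_estimate = 10⁶/2350 = 425.53; M_reference = 10⁶/5003 = 199.88.
ΔM = 425.53 − 199.88 = 225.65 → +226 mireds.

+226 mireds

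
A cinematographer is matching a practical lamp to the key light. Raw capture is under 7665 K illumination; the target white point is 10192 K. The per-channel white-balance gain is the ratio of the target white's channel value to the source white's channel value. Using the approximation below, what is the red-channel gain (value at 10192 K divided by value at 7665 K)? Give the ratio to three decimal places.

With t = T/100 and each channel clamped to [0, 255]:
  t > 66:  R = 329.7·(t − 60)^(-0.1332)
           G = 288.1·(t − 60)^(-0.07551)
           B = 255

0.884

At 7665 K (t = 76.65):
  R = 329.7·(76.65 − 60)^(-0.1332) = 329.7·16.65^(-0.1332) = 329.7·0.68756 = 226.687.
At 10192 K (t = 101.92):
  R = 329.7·(101.92 − 60)^(-0.1332) = 329.7·41.92^(-0.1332) = 329.7·0.60799 = 200.453.
Gain = 200.453 / 226.687 = 0.8843 → 0.884.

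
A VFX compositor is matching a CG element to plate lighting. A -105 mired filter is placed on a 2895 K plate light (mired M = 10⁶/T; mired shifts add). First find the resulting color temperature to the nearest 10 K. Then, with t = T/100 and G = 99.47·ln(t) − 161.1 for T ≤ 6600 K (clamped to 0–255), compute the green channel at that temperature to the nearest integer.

M_in = 10⁶/2895 = 345.42; M_out = 345.42 + (-105) = 240.42.
T_out = 10⁶/240.42 = 4159.3 K → 4160 K; t = 41.6.
G = 99.47·ln 41.6 − 161.1 = 99.47·3.7281 − 161.1 = 209.734.
Rounded: 210.

210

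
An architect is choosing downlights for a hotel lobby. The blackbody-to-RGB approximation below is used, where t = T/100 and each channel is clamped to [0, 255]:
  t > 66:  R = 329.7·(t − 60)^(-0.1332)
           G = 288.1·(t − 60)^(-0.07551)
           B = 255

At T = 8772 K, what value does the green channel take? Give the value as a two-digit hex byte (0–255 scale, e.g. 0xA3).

0xE0

t = 8772/100 = 87.72; the t > 66 branch applies.
G = 288.1·(87.72 − 60)^(-0.07551) = 288.1·27.72^(-0.07551) = 288.1·0.77813 = 224.181.
Rounded: 224; in hex, 0xE0.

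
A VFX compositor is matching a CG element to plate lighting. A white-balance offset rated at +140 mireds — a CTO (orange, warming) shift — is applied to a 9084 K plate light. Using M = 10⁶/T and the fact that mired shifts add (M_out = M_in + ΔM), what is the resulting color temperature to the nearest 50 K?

M_in = 10⁶/9084 = 110.08 mireds.
M_out = 110.08 + (+140) = 250.08 mireds.
T_out = 10⁶/250.08 = 3998.7 K → 4000 K.

4000 K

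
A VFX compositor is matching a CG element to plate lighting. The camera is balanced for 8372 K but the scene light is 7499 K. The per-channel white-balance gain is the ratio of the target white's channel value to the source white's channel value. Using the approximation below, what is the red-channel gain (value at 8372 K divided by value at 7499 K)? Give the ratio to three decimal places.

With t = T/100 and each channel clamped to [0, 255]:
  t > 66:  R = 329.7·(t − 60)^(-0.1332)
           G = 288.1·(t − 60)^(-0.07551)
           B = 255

0.941

At 7499 K (t = 74.99):
  R = 329.7·(74.99 − 60)^(-0.1332) = 329.7·14.99^(-0.1332) = 329.7·0.69724 = 229.881.
At 8372 K (t = 83.72):
  R = 329.7·(83.72 − 60)^(-0.1332) = 329.7·23.72^(-0.1332) = 329.7·0.65590 = 216.249.
Gain = 216.249 / 229.881 = 0.9407 → 0.941.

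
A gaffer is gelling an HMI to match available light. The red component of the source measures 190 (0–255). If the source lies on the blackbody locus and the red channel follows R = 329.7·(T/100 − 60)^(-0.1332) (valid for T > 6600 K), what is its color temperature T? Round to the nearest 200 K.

(t − 60)^(-0.1332) = 190/329.7 = 0.57628.
t − 60 = 0.57628^(1/-0.1332) = 0.57628^(-7.508) = 62.667, so t = 122.667.
T = 100·t = 12267 K → 12200 K to the nearest 200 K.

12200 K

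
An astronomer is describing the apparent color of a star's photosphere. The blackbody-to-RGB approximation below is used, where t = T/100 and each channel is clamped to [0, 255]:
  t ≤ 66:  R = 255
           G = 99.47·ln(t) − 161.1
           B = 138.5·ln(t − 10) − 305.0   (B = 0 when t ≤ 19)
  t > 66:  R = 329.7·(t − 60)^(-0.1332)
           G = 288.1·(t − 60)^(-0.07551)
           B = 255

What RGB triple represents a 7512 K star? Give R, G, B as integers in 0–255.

R=230, G=235, B=255

t = 7512/100 = 75.12; the t > 66 branch applies.
R = 329.7·(75.12 − 60)^(-0.1332) = 329.7·15.12^(-0.1332) = 329.7·0.69644 = 229.616.
G = 288.1·(75.12 − 60)^(-0.07551) = 288.1·15.12^(-0.07551) = 288.1·0.81458 = 234.680.
B = 255 by definition for t > 66.
Rounded: (230, 235, 255).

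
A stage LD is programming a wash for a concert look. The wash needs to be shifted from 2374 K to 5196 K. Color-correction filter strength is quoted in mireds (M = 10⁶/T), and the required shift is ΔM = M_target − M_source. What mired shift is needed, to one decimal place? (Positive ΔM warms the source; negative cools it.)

-228.8 mireds

M_source = 10⁶/2374 = 421.230; M_target = 10⁶/5196 = 192.456.
ΔM = 192.456 − 421.230 = -228.774 → -228.8 mireds, a cooling shift.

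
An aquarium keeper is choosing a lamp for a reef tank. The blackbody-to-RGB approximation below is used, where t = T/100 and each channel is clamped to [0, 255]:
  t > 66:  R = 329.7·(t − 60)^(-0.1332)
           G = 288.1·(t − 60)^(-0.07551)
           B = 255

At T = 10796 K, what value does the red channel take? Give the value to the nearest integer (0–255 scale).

197

t = 10796/100 = 107.96; the t > 66 branch applies.
R = 329.7·(107.96 − 60)^(-0.1332) = 329.7·47.96^(-0.1332) = 329.7·0.59718 = 196.891.
Rounded: 197.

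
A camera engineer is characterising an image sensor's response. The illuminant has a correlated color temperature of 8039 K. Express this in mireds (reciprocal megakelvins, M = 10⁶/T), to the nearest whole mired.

M = 10⁶ / 8039 = 124.394 → 124 mireds.

124 mireds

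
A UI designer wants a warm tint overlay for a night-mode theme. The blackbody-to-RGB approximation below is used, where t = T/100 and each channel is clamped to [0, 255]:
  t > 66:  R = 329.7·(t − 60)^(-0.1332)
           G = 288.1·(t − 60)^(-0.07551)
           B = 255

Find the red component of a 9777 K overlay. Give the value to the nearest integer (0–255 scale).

t = 9777/100 = 97.77; the t > 66 branch applies.
R = 329.7·(97.77 − 60)^(-0.1332) = 329.7·37.77^(-0.1332) = 329.7·0.61649 = 203.256.
Rounded: 203.

203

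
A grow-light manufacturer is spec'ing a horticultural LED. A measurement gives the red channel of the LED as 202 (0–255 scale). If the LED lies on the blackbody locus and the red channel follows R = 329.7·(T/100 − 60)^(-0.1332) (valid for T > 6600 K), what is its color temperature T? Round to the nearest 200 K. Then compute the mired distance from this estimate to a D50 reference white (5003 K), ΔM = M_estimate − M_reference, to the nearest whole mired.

-100 mireds

(t − 60)^(-0.1332) = 202/329.7 = 0.61268.
t − 60 = 0.61268^(1/-0.1332) = 0.61268^(-7.508) = 39.569, so t = 99.569.
T = 100·t = 9957 K → 10000 K to the nearest 200 K.
M_estimate = 10⁶/10000 = 100.00; M_reference = 10⁶/5003 = 199.88.
ΔM = 100.00 − 199.88 = -99.88 → -100 mireds.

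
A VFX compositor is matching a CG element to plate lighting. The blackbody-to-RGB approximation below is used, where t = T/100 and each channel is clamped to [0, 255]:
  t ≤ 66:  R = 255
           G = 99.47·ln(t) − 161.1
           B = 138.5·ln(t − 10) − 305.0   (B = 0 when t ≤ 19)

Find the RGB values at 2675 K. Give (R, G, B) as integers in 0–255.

t = 2675/100 = 26.75; the t ≤ 66 branch applies.
R = 255 by definition for t ≤ 66.
G = 99.47·ln 26.75 − 161.1 = 99.47·3.2865 − 161.1 = 165.812.
B = 138.5·ln(26.75 − 10) − 305.0 = 138.5·ln 16.75 − 305.0 = 138.5·2.8184 − 305.0 = 85.348.
Rounded: (255, 166, 85).

(255, 166, 85)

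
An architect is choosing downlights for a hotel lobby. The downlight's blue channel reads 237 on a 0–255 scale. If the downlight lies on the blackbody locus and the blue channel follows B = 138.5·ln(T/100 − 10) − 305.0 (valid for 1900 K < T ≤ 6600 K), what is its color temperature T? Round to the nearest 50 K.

6000 K

ln(t − 10) = (237 + 305.0) / 138.5 = 3.9134.
t − 10 = e^3.9134 = 50.067, so t = 60.067.
T = 100·t = 6007 K → 6000 K to the nearest 50 K.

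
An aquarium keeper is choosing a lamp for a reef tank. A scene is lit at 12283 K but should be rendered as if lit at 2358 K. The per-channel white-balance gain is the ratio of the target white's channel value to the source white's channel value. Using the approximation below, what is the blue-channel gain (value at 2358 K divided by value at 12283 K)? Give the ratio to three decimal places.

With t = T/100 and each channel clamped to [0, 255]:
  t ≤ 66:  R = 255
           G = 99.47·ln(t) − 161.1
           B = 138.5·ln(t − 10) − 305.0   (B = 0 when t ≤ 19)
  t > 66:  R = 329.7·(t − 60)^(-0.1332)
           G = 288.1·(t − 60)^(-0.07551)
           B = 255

At 12283 K (t = 122.83):
  B = 255 by definition for t > 66.
At 2358 K (t = 23.58):
  B = 138.5·ln(23.58 − 10) − 305.0 = 138.5·ln 13.58 − 305.0 = 138.5·2.6086 − 305.0 = 56.291.
Gain = 56.291 / 255.000 = 0.2207 → 0.221.

0.221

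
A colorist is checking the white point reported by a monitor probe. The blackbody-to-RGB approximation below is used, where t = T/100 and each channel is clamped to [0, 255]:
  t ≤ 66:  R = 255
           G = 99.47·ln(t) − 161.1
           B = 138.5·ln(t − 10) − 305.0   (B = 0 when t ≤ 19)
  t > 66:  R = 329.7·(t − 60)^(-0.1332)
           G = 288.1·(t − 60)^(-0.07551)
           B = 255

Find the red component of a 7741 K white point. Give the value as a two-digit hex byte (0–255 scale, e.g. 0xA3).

0xE1

t = 7741/100 = 77.41; the t > 66 branch applies.
R = 329.7·(77.41 − 60)^(-0.1332) = 329.7·17.41^(-0.1332) = 329.7·0.68348 = 225.343.
Rounded: 225; in hex, 0xE1.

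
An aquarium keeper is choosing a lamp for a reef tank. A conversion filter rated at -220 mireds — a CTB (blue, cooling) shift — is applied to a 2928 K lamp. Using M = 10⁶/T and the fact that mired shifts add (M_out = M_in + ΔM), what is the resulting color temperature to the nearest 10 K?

8230 K

M_in = 10⁶/2928 = 341.53 mireds.
M_out = 341.53 + (-220) = 121.53 mireds.
T_out = 10⁶/121.53 = 8228.4 K → 8230 K.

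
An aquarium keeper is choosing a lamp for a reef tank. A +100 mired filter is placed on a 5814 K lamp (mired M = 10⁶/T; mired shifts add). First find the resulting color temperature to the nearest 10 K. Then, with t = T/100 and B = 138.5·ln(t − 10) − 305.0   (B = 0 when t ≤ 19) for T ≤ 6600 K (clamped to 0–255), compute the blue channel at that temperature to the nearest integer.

150

M_in = 10⁶/5814 = 172.00; M_out = 172.00 + (+100) = 272.00.
T_out = 10⁶/272.00 = 3676.5 K → 3680 K; t = 36.8.
B = 138.5·ln(36.8 − 10) − 305.0 = 138.5·ln 26.8 − 305.0 = 138.5·3.2884 − 305.0 = 150.444.
Rounded: 150.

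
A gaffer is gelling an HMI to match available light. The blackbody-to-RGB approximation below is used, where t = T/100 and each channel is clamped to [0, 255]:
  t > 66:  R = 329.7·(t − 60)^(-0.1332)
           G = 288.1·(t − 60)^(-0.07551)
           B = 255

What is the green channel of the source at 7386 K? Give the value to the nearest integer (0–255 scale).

236

t = 7386/100 = 73.86; the t > 66 branch applies.
G = 288.1·(73.86 − 60)^(-0.07551) = 288.1·13.86^(-0.07551) = 288.1·0.81995 = 236.227.
Rounded: 236.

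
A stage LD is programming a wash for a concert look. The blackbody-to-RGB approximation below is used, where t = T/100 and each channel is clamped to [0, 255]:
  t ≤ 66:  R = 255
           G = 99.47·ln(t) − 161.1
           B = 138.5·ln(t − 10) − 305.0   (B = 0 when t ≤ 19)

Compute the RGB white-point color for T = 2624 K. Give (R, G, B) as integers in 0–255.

(255, 164, 81)

t = 2624/100 = 26.24; the t ≤ 66 branch applies.
R = 255 by definition for t ≤ 66.
G = 99.47·ln 26.24 − 161.1 = 99.47·3.2673 − 161.1 = 163.897.
B = 138.5·ln(26.24 − 10) − 305.0 = 138.5·ln 16.24 − 305.0 = 138.5·2.7875 − 305.0 = 81.066.
Rounded: (255, 164, 81).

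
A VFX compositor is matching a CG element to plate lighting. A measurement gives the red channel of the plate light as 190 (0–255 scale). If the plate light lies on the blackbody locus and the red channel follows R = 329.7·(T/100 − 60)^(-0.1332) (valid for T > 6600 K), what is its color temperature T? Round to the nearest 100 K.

(t − 60)^(-0.1332) = 190/329.7 = 0.57628.
t − 60 = 0.57628^(1/-0.1332) = 0.57628^(-7.508) = 62.667, so t = 122.667.
T = 100·t = 12267 K → 12300 K to the nearest 100 K.

12300 K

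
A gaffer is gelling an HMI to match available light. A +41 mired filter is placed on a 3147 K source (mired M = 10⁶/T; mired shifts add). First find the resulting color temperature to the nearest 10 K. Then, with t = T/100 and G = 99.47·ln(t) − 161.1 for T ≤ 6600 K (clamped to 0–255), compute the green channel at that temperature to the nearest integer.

M_in = 10⁶/3147 = 317.76; M_out = 317.76 + (+41) = 358.76.
T_out = 10⁶/358.76 = 2787.4 K → 2790 K; t = 27.9.
G = 99.47·ln 27.9 − 161.1 = 99.47·3.3286 − 161.1 = 169.998.
Rounded: 170.

170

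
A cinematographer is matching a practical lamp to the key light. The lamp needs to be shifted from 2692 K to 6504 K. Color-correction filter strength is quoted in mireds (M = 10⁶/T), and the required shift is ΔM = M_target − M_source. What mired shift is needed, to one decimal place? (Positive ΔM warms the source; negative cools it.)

M_source = 10⁶/2692 = 371.471; M_target = 10⁶/6504 = 153.752.
ΔM = 153.752 − 371.471 = -217.719 → -217.7 mireds, a cooling shift.

-217.7 mireds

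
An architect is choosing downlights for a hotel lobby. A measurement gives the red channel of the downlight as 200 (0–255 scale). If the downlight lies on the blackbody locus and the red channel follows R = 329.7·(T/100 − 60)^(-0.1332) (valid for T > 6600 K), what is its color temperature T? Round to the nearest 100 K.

(t − 60)^(-0.1332) = 200/329.7 = 0.60661.
t − 60 = 0.60661^(1/-0.1332) = 0.60661^(-7.508) = 42.638, so t = 102.638.
T = 100·t = 10264 K → 10300 K to the nearest 100 K.

10300 K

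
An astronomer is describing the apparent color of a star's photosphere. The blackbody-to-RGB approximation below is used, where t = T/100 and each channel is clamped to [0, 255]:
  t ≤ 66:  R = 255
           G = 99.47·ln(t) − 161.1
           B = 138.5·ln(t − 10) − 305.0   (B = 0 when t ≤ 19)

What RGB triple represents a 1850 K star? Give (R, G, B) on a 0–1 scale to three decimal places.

t = 1850/100 = 18.5; the t ≤ 66 branch applies.
R = 255 by definition for t ≤ 66.
G = 99.47·ln 18.5 − 161.1 = 99.47·2.9178 − 161.1 = 129.131.
t = 18.5 ≤ 19, so B = 0.
Dividing each by 255: (1.0000, 0.5064, 0.0000) → (1.000, 0.506, 0.000).

(1.000, 0.506, 0.000)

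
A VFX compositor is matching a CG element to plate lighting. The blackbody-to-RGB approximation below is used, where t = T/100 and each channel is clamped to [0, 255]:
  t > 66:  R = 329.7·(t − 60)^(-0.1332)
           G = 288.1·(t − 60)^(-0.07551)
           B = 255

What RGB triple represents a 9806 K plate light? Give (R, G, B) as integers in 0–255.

t = 9806/100 = 98.06; the t > 66 branch applies.
R = 329.7·(98.06 − 60)^(-0.1332) = 329.7·38.06^(-0.1332) = 329.7·0.61586 = 203.049.
G = 288.1·(98.06 − 60)^(-0.07551) = 288.1·38.06^(-0.07551) = 288.1·0.75973 = 218.878.
B = 255 by definition for t > 66.
Rounded: (203, 219, 255).

(203, 219, 255)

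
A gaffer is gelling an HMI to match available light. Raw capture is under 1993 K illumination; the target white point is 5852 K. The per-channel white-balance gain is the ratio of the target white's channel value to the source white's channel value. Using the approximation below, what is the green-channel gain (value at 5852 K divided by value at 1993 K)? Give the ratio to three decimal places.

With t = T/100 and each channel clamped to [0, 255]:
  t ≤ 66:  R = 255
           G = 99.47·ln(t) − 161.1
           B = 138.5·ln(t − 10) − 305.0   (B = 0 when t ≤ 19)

1.785

At 1993 K (t = 19.93):
  G = 99.47·ln 19.93 − 161.1 = 99.47·2.9922 − 161.1 = 136.537.
At 5852 K (t = 58.52):
  G = 99.47·ln 58.52 − 161.1 = 99.47·4.0694 − 161.1 = 243.680.
Gain = 243.680 / 136.537 = 1.7847 → 1.785.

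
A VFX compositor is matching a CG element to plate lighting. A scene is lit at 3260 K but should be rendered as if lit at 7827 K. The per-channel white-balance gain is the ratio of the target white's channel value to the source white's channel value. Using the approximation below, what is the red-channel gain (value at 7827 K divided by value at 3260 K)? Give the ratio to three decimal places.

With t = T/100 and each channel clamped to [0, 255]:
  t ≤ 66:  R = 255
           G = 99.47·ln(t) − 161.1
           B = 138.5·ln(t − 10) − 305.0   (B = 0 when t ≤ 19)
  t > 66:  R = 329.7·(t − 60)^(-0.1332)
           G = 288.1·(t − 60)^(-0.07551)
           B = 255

0.878

At 3260 K (t = 32.6):
  R = 255 by definition for t ≤ 66.
At 7827 K (t = 78.27):
  R = 329.7·(78.27 − 60)^(-0.1332) = 329.7·18.27^(-0.1332) = 329.7·0.67910 = 223.901.
Gain = 223.901 / 255.000 = 0.8780 → 0.878.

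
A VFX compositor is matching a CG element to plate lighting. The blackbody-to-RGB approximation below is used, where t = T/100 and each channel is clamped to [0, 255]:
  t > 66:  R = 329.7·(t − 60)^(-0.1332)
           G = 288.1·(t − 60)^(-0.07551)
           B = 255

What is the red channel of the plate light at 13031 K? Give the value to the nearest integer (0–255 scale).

t = 13031/100 = 130.31; the t > 66 branch applies.
R = 329.7·(130.31 − 60)^(-0.1332) = 329.7·70.31^(-0.1332) = 329.7·0.56751 = 187.110.
Rounded: 187.

187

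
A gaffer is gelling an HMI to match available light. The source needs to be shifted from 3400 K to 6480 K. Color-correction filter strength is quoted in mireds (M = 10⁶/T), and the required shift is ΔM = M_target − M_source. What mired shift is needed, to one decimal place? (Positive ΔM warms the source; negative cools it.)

-139.8 mireds

M_source = 10⁶/3400 = 294.118; M_target = 10⁶/6480 = 154.321.
ΔM = 154.321 − 294.118 = -139.797 → -139.8 mireds, a cooling shift.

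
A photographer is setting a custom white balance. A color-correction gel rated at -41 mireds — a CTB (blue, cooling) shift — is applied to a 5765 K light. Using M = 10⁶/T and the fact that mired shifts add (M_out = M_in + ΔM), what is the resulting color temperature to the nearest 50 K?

7550 K

M_in = 10⁶/5765 = 173.46 mireds.
M_out = 173.46 + (-41) = 132.46 mireds.
T_out = 10⁶/132.46 = 7549.4 K → 7550 K.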